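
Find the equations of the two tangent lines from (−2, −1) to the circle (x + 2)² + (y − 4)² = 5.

2x − y = −3 and 2x + y = −5

Let a tangent through (−2, −1) have slope m. Its distance from (−2, 4) must equal √5:
[m·(0) − (5)]² = 5(m² + 1)
m² − 4 = 0, so m = 2 or m = −2.
Through (−2, −1) these give 2x − y = −3 and 2x + y = −5.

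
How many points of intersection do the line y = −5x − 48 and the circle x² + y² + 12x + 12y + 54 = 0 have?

Substituting the line into the circle gives 26x² + 432x + 1782 = 0.
Δ = 186624 − 185328 = 1296.
Two real roots: the line is a secant.

2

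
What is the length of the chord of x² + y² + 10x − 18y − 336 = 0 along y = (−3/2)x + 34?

6√13

Centre (−5, 9), r² = 442. Perpendicular distance d from centre to line = |−65| / √13 = 65/√13.
Chord = 2√(r² − d²) = 2·√(117) = 6√13.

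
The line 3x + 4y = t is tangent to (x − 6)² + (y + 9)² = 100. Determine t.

For a tangent, require d(centre, line) = r = 10.
|3·6 + 4·(−9) − t| / √25 = 10
|t − (−18)| = 10·5, so t = 32 or t = −68.

t = −68 or t = 32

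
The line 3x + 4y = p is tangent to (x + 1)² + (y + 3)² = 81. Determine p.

The line touches the circle iff its distance from (−1, −3) is 9:
|3·(−1) + 4·(−3) − p| / √25 = 9
|p − (−15)| = 9·5, so p = 30 or p = −60.

p = −60 or p = 30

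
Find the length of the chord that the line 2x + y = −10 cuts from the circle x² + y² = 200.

The distance from (0, 0) to the line is 10/√5, and r² = 200.
Half the chord is √(r² − d²) = √(180), so the full chord is 12√5.

12√5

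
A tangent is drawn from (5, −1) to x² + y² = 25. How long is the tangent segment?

With centre O = (0, 0), |OP|² = 26 and r² = 25.
By the tangent–radius right angle, tangent length = √(|PO|² − r²) = √1 = 1.

1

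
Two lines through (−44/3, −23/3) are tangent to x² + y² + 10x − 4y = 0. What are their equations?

Let a tangent through (−44/3, −23/3) have slope m. Its distance from (−5, 2) must equal √29:
(29/3m − (29/3))² = 29(m² + 1)
10m² − 29m + 10 = 0, so m = 5/2 or m = 2/5.
Through (−44/3, −23/3) these give 5x − 2y = −58 and 2x − 5y = 9.

5x − 2y = −58 and 2x − 5y = 9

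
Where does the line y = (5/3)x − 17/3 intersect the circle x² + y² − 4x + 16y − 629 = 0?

(−14, −29) and (13, 16)

Express y = (−17 + 5x)/3 and substitute into the circle:
34x² + 34x − 6188 = 0  ⟹  x² + x − 182 = 0
x = 13 or x = −14, giving (13, 16) and (−14, −29).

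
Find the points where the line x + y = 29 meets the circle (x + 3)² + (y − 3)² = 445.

(8, 21) and (15, 14)

Substitute y = −x + 29:
2x² − 46x + 240 = 0  ⟹  x² − 23x + 120 = 0
x = 15 or x = 8, giving (15, 14) and (8, 21).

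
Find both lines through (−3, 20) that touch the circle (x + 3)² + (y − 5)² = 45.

Write the tangent as mx − y + (20 − m·(−3)) = 0 and set its distance from the centre to 3√5:
(0m − (−15))² = 45(m² + 1)
m² − 4 = 0, so m = −2 or m = 2.
With m = −2: 2x + y = 14. With m = 2: 2x − y = −26.

2x + y = 14 and 2x − y = −26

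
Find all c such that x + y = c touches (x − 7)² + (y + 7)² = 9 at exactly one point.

c = ±3√2

The line touches the circle iff its distance from (7, −7) is 3:
|1·7 + 1·(−7) − c| / √2 = 3
|c| = 3√2.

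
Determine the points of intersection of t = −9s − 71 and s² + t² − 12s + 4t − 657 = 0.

Express t = −9s − 71 and substitute into the circle:
82s² + 1230s + 4100 = 0  ⟹  s² + 15s + 50 = 0
s = −5 or s = −10, giving (−5, −26) and (−10, 19).

(−10, 19) and (−5, −26)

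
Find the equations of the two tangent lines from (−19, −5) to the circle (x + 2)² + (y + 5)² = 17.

x − 4y = 1 and x + 4y = −39

Write the tangent as mx − y + (−5 − m·(−19)) = 0 and set its distance from the centre to √17:
[m·(17) − (0)]² = 17(m² + 1)
16m² − 1 = 0, so m = 1/4 or m = −1/4.
With m = 1/4: x − 4y = 1. With m = −1/4: x + 4y = −39.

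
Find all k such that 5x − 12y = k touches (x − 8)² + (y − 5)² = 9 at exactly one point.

k = −59 or k = 19

Tangency holds when the distance from the centre (8, 5) to the line equals the radius 3:
|5·8 − 12·5 − k| / √169 = 3
|k − (−20)| = 3·13, so k = 19 or k = −59.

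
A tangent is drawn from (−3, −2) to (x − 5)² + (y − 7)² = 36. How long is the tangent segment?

√109

Centre (5, 7), r² = 36. |PO|² = (−8)² + (−9)² = 145.
By the tangent–radius right angle, tangent length = √(|PO|² − r²) = √109.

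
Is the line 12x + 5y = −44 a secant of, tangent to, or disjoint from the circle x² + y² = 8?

d² = (12·0 + 5·0 − (−44))²/169 = 1936/169; r² = 8.
Since d² > r², the line lies outside the circle.

disjoint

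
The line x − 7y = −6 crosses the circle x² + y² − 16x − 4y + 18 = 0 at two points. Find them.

Express y = (6 + x)/7 and substitute into the circle:
50x² − 800x + 750 = 0  ⟹  x² − 16x + 15 = 0
x = 15 or x = 1, giving (15, 3) and (1, 1).

(1, 1) and (15, 3)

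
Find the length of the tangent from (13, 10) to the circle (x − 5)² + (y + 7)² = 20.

With centre O = (5, −7), |OP|² = 353 and r² = 20.
By the tangent–radius right angle, tangent length = √(|PO|² − r²) = √333 = 3√37.

3√37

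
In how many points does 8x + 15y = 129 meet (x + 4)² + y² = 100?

Substituting the line into the circle gives 289x² − 264x − 2259 = 0.
Discriminant = (−264)² − 4·289·(−2259) = 2681100 > 0.
Two real roots: the line is a secant.

2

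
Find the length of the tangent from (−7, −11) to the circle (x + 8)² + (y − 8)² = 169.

The centre is (−8, 8) and r = 13. The square of the distance from P to the centre is 1 + 361 = 362.
The tangent meets the radius at right angles, so tangent² = |PO|² − r² = 362 − 169 = 193.

√193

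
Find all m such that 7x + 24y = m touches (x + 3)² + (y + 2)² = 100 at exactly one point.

m = −319 or m = 181

For a tangent, require d(centre, line) = r = 10.
|7·(−3) + 24·(−2) − m| / √625 = 10
|m − (−69)| = 10·25, so m = 181 or m = −319.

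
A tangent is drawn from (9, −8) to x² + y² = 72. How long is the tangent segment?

√73

With centre O = (0, 0), |OP|² = 145 and r² = 72.
Power of the point: PT² = |PO|² − r² = 73, so PT = √73.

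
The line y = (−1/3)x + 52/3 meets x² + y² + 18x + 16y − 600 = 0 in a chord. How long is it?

Centre (−9, −8), r² = 745. Perpendicular distance d from centre to line = |−85| / √10 = 85/√10.
Chord = 2√(r² − d²) = 2·√(45/2) = 3√10.

3√10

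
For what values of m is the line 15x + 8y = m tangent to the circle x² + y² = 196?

m = −238 or m = 238

The line touches the circle iff its distance from (0, 0) is 14:
|15·0 + 8·0 − m| / √289 = 14
|m| = 14·17, so m = 238 or m = −238.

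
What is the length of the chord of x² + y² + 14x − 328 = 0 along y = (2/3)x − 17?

Express y = (−51 + 2x)/3 and substitute into the circle:
13x² − 78x − 351 = 0  ⟹  x² − 6x − 27 = 0
x = 9 or x = −3, giving (9, −11) and (−3, −19).
Chord length = distance between (9, −11) and (−3, −19) = √208 = 4√13.

4√13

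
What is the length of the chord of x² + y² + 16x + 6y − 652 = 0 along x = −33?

20

The line gives x = −33. Substituting into the circle:
y² + 6y − 91 = 0
y = 7 or y = −13, giving (−33, 7) and (−33, −13).
|(−33, 7) − (−33, −13)| = √((0)² + (20)²) = 20.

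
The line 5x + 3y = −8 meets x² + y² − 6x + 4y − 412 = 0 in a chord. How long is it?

7√34

Centre (3, −2), r² = 425. Perpendicular distance d from centre to line = |17| / √34 = 17/√34.
Chord = 2√(r² − d²) = 2·√(833/2) = 7√34.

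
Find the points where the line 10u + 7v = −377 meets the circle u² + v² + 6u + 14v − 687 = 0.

Express v = (−377 − 10u)/7 and substitute into the circle:
149u² + 6854u + 71520 = 0  ⟹  u² + 46u + 480 = 0
u = −16 or u = −30, giving (−16, −31) and (−30, −11).

(−30, −11) and (−16, −31)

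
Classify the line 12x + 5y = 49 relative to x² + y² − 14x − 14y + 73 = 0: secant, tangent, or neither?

Substituting the line into the circle gives 169x² − 686x + 796 = 0.
Discriminant = (−686)² − 4·169·(796) = −67500 < 0.
No real roots: the line does not meet the circle.

neither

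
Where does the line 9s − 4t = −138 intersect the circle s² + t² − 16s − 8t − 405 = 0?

Express t = (138 + 9s)/4 and substitute into the circle:
97s² + 1940s + 8148 = 0  ⟹  s² + 20s + 84 = 0
s = −6 or s = −14, giving (−6, 21) and (−14, 3).

(−14, 3) and (−6, 21)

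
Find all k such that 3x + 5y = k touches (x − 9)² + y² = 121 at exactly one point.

The line touches the circle iff its distance from (9, 0) is 11:
|3·9 + 5·0 − k| / √34 = 11
|k − (27)| = 11√34.

k = 27 ± 11√34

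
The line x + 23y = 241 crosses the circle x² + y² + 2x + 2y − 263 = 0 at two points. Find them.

(−12, 11) and (11, 10)

From the line, y = (241 − x)/23. Substituting:
530x² + 530x − 69960 = 0  ⟹  x² + x − 132 = 0
x = 11 or x = −12, giving (11, 10) and (−12, 11).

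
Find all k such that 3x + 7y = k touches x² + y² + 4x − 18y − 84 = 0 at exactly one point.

The line touches the circle iff its distance from (−2, 9) is 13:
|3·(−2) + 7·9 − k| / √58 = 13
|k − (57)| = 13√58.

k = 57 ± 13√58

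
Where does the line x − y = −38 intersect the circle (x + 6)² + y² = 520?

(−24, 14) and (−20, 18)

From the line, y = x + 38. Substituting:
2x² + 88x + 960 = 0  ⟹  x² + 44x + 480 = 0
x = −20 or x = −24, giving (−20, 18) and (−24, 14).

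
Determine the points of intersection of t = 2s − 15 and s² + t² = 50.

(5, −5) and (7, −1)

Substitute t = 2s − 15:
5s² − 60s + 175 = 0  ⟹  s² − 12s + 35 = 0
s = 7 or s = 5, giving (7, −1) and (5, −5).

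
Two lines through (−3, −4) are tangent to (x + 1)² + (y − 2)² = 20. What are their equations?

Let a tangent through (−3, −4) have slope m. Its distance from (−1, 2) must equal 2√5:
(2m − (6))² = 20(m² + 1)
2m² + 3m − 2 = 0, so m = −2 or m = 1/2.
With m = −2: 2x + y = −10. With m = 1/2: x − 2y = 5.

2x + y = −10 and x − 2y = 5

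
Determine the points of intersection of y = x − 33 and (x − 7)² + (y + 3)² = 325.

From the line, y = x − 33. Substituting:
2x² − 74x + 624 = 0  ⟹  x² − 37x + 312 = 0
x = 24 or x = 13, giving (24, −9) and (13, −20).

(13, −20) and (24, −9)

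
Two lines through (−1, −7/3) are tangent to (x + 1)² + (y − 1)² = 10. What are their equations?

x − 3y = 6 and x + 3y = −8

Let a tangent through (−1, −7/3) have slope m. Its distance from (−1, 1) must equal √10:
(0m − (10/3))² = 10(m² + 1)
9m² − 1 = 0, so m = 1/3 or m = −1/3.
Through (−1, −7/3) these give x − 3y = 6 and x + 3y = −8.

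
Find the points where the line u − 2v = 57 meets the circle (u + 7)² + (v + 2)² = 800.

(−3, −30) and (13, −22)

Substitute v = (−57 + u)/2:
5u² − 50u − 195 = 0  ⟹  u² − 10u − 39 = 0
u = 13 or u = −3, giving (13, −22) and (−3, −30).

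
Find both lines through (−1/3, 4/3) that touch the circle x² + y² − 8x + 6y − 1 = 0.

x − 5y = −7 and 5x − y = −3

A line y − (4/3) = m(x − (−1/3)) is tangent when its distance from (4, −3) is √26:
[m·(13/3) − (−13/3)]² = 26(m² + 1)
5m² − 26m + 5 = 0, so m = 1/5 or m = 5.
Through (−1/3, 4/3) these give x − 5y = −7 and 5x − y = −3.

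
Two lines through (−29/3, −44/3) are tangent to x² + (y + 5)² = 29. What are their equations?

Write the tangent as mx − y + (−44/3 − m·(−29/3)) = 0 and set its distance from the centre to √29:
[m·(29/3) − (29/3)]² = 29(m² + 1)
10m² − 29m + 10 = 0, so m = 2/5 or m = 5/2.
With m = 2/5: 2x − 5y = 54. With m = 5/2: 5x − 2y = −19.

2x − 5y = 54 and 5x − 2y = −19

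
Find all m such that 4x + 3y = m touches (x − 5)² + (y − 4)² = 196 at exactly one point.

m = −38 or m = 102

Tangency holds when the distance from the centre (5, 4) to the line equals the radius 14:
|4·5 + 3·4 − m| / √25 = 14
|m − (32)| = 14·5, so m = 102 or m = −38.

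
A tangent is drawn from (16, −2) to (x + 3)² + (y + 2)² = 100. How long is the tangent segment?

With centre O = (−3, −2), |OP|² = 361 and r² = 100.
Power of the point: PT² = |PO|² − r² = 261, so PT = 3√29.

3√29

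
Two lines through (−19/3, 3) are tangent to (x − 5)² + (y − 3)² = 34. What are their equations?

Let a tangent through (−19/3, 3) have slope m. Its distance from (5, 3) must equal √34:
(34/3m − (0))² = 34(m² + 1)
25m² − 9 = 0, so m = −3/5 or m = 3/5.
With m = −3/5: 3x + 5y = −4. With m = 3/5: 3x − 5y = −34.

3x + 5y = −4 and 3x − 5y = −34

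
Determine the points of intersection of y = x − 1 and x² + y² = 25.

(−3, −4) and (4, 3)

Substitute y = x − 1:
2x² − 2x − 24 = 0  ⟹  x² − x − 12 = 0
x = 4 or x = −3, giving (4, 3) and (−3, −4).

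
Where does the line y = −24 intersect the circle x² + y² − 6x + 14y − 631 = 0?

(−17, −24) and (23, −24)

From the line, y = −24. Substituting:
x² − 6x − 391 = 0
x = 23 or x = −17, giving (23, −24) and (−17, −24).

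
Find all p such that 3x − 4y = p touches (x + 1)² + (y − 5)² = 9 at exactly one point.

p = −38 or p = −8

Tangency holds when the distance from the centre (−1, 5) to the line equals the radius 3:
|3·(−1) − 4·5 − p| / √25 = 3
|p − (−23)| = 3·5, so p = −8 or p = −38.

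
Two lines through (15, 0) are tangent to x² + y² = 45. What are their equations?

A line y − (0) = m(x − (15)) is tangent when its distance from (0, 0) is 3√5:
(−15m − (0))² = 45(m² + 1)
4m² − 1 = 0, so m = 1/2 or m = −1/2.
With m = 1/2: x − 2y = 15. With m = −1/2: x + 2y = 15.

x − 2y = 15 and x + 2y = 15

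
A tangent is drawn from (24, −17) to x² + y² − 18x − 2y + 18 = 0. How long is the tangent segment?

The centre is (9, 1) and r = 8. The square of the distance from P to the centre is 225 + 324 = 549.
Power of the point: PT² = |PO|² − r² = 485, so PT = √485.

√485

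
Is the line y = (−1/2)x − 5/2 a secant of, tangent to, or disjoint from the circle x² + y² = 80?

secant

Substituting the line into the circle gives 5x² + 10x − 295 = 0.
Δ = 100 − (−5900) = 6000.
Two real roots: the line is a secant.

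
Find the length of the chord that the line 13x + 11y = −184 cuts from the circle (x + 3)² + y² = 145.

Substitute y = (−184 − 13x)/11:
290x² + 5510x + 17400 = 0  ⟹  x² + 19x + 60 = 0
x = −4 or x = −15, giving (−4, −12) and (−15, 1).
|(−4, −12) − (−15, 1)| = √((11)² + (−13)²) = √290.

√290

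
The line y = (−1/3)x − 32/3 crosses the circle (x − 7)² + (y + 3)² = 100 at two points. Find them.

From the line, y = (−32 − x)/3. Substituting:
10x² − 80x + 70 = 0  ⟹  x² − 8x + 7 = 0
x = 7 or x = 1, giving (7, −13) and (1, −11).

(1, −11) and (7, −13)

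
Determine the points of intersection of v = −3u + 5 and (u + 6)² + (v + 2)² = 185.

(−2, 11) and (5, −10)

Express v = −3u + 5 and substitute into the circle:
10u² − 30u − 100 = 0  ⟹  u² − 3u − 10 = 0
u = 5 or u = −2, giving (5, −10) and (−2, 11).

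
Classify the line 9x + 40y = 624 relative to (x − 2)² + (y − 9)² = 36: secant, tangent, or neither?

tangent

d² = (9·2 + 40·9 − (624))²/1681 = 36; r² = 36.
Since d² = r², the line is tangent.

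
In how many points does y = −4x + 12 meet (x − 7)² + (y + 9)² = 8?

2

Substituting the line into the circle gives 17x² − 182x + 482 = 0.
Discriminant = (−182)² − 4·17·(482) = 348 > 0.
Two real roots: the line is a secant.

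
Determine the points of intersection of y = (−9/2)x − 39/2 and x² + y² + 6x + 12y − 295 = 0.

Express y = (−39 − 9x)/2 and substitute into the circle:
85x² + 510x − 595 = 0  ⟹  x² + 6x − 7 = 0
x = 1 or x = −7, giving (1, −24) and (−7, 12).

(−7, 12) and (1, −24)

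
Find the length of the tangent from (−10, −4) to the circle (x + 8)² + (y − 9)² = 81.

2√23

Centre (−8, 9), r² = 81. |PO|² = (−2)² + (−13)² = 173.
By the tangent–radius right angle, tangent length = √(|PO|² − r²) = √92 = 2√23.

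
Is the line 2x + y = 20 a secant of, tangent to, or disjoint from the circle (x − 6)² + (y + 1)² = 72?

secant

Substituting the line into the circle gives 5x² − 96x + 405 = 0.
Discriminant = (−96)² − 4·5·(405) = 1116 > 0.
Two real roots: the line is a secant.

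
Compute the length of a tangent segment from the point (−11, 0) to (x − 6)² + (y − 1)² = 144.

The centre is (6, 1) and r = 12. The square of the distance from P to the centre is 289 + 1 = 290.
By the tangent–radius right angle, tangent length = √(|PO|² − r²) = √146.

√146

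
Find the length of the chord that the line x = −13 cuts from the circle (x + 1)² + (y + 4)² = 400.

32

The distance from (−1, −4) to the line is 12, and r² = 400.
Half the chord is √(r² − d²) = √(256), so the full chord is 32.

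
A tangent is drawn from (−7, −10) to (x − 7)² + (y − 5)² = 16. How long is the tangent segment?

Centre (7, 5), r² = 16. |PO|² = (−14)² + (−15)² = 421.
The tangent meets the radius at right angles, so tangent² = |PO|² − r² = 421 − 16 = 405.

9√5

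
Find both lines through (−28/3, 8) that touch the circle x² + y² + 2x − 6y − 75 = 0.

Let a tangent through (−28/3, 8) have slope m. Its distance from (−1, 3) must equal √85:
(25/3m − (−5))² = 85(m² + 1)
14m² − 75m + 54 = 0, so m = 9/2 or m = 6/7.
Through (−28/3, 8) these give 9x − 2y = −100 and 6x − 7y = −112.

9x − 2y = −100 and 6x − 7y = −112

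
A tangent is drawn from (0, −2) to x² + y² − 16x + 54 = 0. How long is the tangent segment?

With centre O = (8, 0), |OP|² = 68 and r² = 10.
Power of the point: PT² = |PO|² − r² = 58, so PT = √58.

√58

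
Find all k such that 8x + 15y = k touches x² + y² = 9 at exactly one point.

k = −51 or k = 51

The line touches the circle iff its distance from (0, 0) is 3:
|8·0 + 15·0 − k| / √289 = 3
|k| = 3·17, so k = 51 or k = −51.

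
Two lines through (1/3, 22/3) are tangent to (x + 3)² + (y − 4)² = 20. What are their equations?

Let a tangent through (1/3, 22/3) have slope m. Its distance from (−3, 4) must equal 2√5:
(−10/3m − (−10/3))² = 20(m² + 1)
2m² + 5m + 2 = 0, so m = −1/2 or m = −2.
With m = −1/2: x + 2y = 15. With m = −2: 2x + y = 8.

x + 2y = 15 and 2x + y = 8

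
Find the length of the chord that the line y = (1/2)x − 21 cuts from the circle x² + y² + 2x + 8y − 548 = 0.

16√5

From the line, y = (−42 + x)/2. Substituting:
5x² − 60x − 1100 = 0  ⟹  x² − 12x − 220 = 0
x = 22 or x = −10, giving (22, −10) and (−10, −26).
Chord length = distance between (22, −10) and (−10, −26) = √1280 = 16√5.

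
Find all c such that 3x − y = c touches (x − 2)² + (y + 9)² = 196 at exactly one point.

c = 15 ± 14√10

For a tangent, require d(centre, line) = r = 14.
|3·2 − 1·(−9) − c| / √10 = 14
|c − (15)| = 14√10.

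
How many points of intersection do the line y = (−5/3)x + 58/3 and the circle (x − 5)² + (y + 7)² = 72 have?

0

Substituting the line into the circle gives 34x² − 880x + 5818 = 0.
Discriminant = (−880)² − 4·34·(5818) = −16848 < 0.
No real roots: the line does not meet the circle.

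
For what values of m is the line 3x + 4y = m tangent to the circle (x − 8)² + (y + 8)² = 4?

Tangency holds when the distance from the centre (8, −8) to the line equals the radius 2:
|3·8 + 4·(−8) − m| / √25 = 2
|m − (−8)| = 2·5, so m = 2 or m = −18.

m = −18 or m = 2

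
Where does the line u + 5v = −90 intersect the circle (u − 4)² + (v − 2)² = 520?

(−10, −16) and (10, −20)

Express v = (−90 − u)/5 and substitute into the circle:
26u² − 2600 = 0  ⟹  u² − 100 = 0
u = 10 or u = −10, giving (10, −20) and (−10, −16).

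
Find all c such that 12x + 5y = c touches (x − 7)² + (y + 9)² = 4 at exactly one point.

c = 13 or c = 65

For a tangent, require d(centre, line) = r = 2.
|12·7 + 5·(−9) − c| / √169 = 2
|c − (39)| = 2·13, so c = 65 or c = 13.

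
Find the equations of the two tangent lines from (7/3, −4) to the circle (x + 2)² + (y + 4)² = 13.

A line y − (−4) = m(x − (7/3)) is tangent when its distance from (−2, −4) is √13:
[m·(−13/3) − (0)]² = 13(m² + 1)
4m² − 9 = 0, so m = 3/2 or m = −3/2.
Through (7/3, −4) these give 3x − 2y = 15 and 3x + 2y = −1.

3x − 2y = 15 and 3x + 2y = −1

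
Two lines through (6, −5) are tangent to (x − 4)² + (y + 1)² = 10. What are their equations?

x + 3y = −9 and 3x − y = 23

Write the tangent as mx − y + (−5 − m·(6)) = 0 and set its distance from the centre to √10:
(−2m − (4))² = 10(m² + 1)
3m² − 8m − 3 = 0, so m = −1/3 or m = 3.
With m = −1/3: x + 3y = −9. With m = 3: 3x − y = 23.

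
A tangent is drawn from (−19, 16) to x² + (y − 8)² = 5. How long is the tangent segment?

With centre O = (0, 8), |OP|² = 425 and r² = 5.
The tangent meets the radius at right angles, so tangent² = |PO|² − r² = 425 − 5 = 420.

2√105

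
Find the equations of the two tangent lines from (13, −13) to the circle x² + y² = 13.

Write the tangent as mx − y + (−13 − m·(13)) = 0 and set its distance from the centre to √13:
[m·(−13) − (13)]² = 13(m² + 1)
6m² + 13m + 6 = 0, so m = −2/3 or m = −3/2.
Through (13, −13) these give 2x + 3y = −13 and 3x + 2y = 13.

2x + 3y = −13 and 3x + 2y = 13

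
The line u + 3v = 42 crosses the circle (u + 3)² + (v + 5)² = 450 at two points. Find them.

(−6, 16) and (12, 10)

Express v = (42 − u)/3 and substitute into the circle:
10u² − 60u − 720 = 0  ⟹  u² − 6u − 72 = 0
u = 12 or u = −6, giving (12, 10) and (−6, 16).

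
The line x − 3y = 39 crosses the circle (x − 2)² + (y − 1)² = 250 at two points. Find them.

(−3, −14) and (15, −8)

From the line, y = (−39 + x)/3. Substituting:
10x² − 120x − 450 = 0  ⟹  x² − 12x − 45 = 0
x = 15 or x = −3, giving (15, −8) and (−3, −14).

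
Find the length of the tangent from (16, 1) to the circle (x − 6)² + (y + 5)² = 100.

6

With centre O = (6, −5), |OP|² = 136 and r² = 100.
The tangent meets the radius at right angles, so tangent² = |PO|² − r² = 136 − 100 = 36.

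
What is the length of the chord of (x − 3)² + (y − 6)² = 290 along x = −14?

The distance from (3, 6) to the line is 17, and r² = 290.
Half the chord is √(r² − d²) = √(1), so the full chord is 2.

2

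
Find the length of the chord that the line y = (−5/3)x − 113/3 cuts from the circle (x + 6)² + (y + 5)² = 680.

8√34

From the line, y = (−113 − 5x)/3. Substituting:
34x² + 1088x + 3808 = 0  ⟹  x² + 32x + 112 = 0
x = −4 or x = −28, giving (−4, −31) and (−28, 9).
|(−4, −31) − (−28, 9)| = √((24)² + (−40)²) = 8√34.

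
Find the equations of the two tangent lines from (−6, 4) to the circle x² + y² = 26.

Let a tangent through (−6, 4) have slope m. Its distance from (0, 0) must equal √26:
(6m − (−4))² = 26(m² + 1)
5m² + 24m − 5 = 0, so m = 1/5 or m = −5.
With m = 1/5: x − 5y = −26. With m = −5: 5x + y = −26.

x − 5y = −26 and 5x + y = −26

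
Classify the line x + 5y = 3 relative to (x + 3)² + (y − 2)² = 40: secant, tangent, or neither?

Centre (−3, 2), r² = 40. Distance² from centre to line = (4)²/26 = 8/13.
Since d² < r², the line cuts the circle twice.

secant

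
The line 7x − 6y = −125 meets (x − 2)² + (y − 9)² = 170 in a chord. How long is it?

2√85

Centre (2, 9), r² = 170. Perpendicular distance d from centre to line = |85| / √85 = 85/√85.
Half the chord is √(r² − d²) = √(85), so the full chord is 2√85.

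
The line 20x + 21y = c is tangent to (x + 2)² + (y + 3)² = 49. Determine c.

c = −306 or c = 100

For a tangent, require d(centre, line) = r = 7.
|20·(−2) + 21·(−3) − c| / √841 = 7
|c − (−103)| = 7·29, so c = 100 or c = −306.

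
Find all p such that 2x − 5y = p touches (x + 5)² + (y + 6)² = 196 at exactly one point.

p = 20 ± 14√29

For a tangent, require d(centre, line) = r = 14.
|2·(−5) − 5·(−6) − p| / √29 = 14
|p − (20)| = 14√29.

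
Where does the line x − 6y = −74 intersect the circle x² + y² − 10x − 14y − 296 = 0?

(−14, 10) and (22, 16)

Express y = (74 + x)/6 and substitute into the circle:
37x² − 296x − 11396 = 0  ⟹  x² − 8x − 308 = 0
x = 22 or x = −14, giving (22, 16) and (−14, 10).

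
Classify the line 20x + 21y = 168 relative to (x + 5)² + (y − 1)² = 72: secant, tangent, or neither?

Substituting the line into the circle gives 841x² − 1470x + 882 = 0.
Discriminant = (−1470)² − 4·841·(882) = −806148 < 0.
No real roots: the line does not meet the circle.

neither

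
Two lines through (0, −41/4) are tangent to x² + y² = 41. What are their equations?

A line y − (−41/4) = m(x − (0)) is tangent when its distance from (0, 0) is √41:
(0m − (41/4))² = 41(m² + 1)
16m² − 25 = 0, so m = −5/4 or m = 5/4.
With m = −5/4: 5x + 4y = −41. With m = 5/4: 5x − 4y = 41.

5x + 4y = −41 and 5x − 4y = 41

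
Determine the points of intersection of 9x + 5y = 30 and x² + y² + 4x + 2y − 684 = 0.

Express y = (30 − 9x)/5 and substitute into the circle:
106x² − 530x − 15900 = 0  ⟹  x² − 5x − 150 = 0
x = 15 or x = −10, giving (15, −21) and (−10, 24).

(−10, 24) and (15, −21)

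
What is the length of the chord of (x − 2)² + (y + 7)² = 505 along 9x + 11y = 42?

3√202

From the line, y = (42 − 9x)/11. Substituting:
202x² − 2626x − 46460 = 0  ⟹  x² − 13x − 230 = 0
x = 23 or x = −10, giving (23, −15) and (−10, 12).
|(23, −15) − (−10, 12)| = √((33)² + (−27)²) = 3√202.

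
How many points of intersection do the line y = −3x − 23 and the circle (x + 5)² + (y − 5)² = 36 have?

2

d² = (3·(−5) + 1·5 − (−23))²/10 = 169/10; r² = 36.
Since d² < r², the line cuts the circle twice.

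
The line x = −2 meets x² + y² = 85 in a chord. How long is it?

18

Centre (0, 0), r² = 85. Perpendicular distance d from centre to line = |2| / √1 = 2.
Half the chord is √(r² − d²) = √(81), so the full chord is 18.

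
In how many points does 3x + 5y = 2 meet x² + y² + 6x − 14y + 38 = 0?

2

Substituting the line into the circle gives 34x² + 348x + 814 = 0.
Discriminant = (348)² − 4·34·(814) = 10400 > 0.
Two real roots: the line is a secant.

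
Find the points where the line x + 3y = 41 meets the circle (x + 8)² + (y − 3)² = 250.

(−13, 18) and (5, 12)

Substitute y = (41 − x)/3:
10x² + 80x − 650 = 0  ⟹  x² + 8x − 65 = 0
x = 5 or x = −13, giving (5, 12) and (−13, 18).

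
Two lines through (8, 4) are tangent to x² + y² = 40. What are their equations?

3x − y = 20 and x + 3y = 20

Let a tangent through (8, 4) have slope m. Its distance from (0, 0) must equal 2√10:
[m·(−8) − (−4)]² = 40(m² + 1)
3m² − 8m − 3 = 0, so m = 3 or m = −1/3.
Through (8, 4) these give 3x − y = 20 and x + 3y = 20.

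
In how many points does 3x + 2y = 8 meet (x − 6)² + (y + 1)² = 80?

Substituting the line into the circle gives 13x² − 108x − 76 = 0.
Discriminant = (−108)² − 4·13·(−76) = 15616 > 0.
Two real roots: the line is a secant.

2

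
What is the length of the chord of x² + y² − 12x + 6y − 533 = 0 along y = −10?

The distance from (6, −3) to the line is 7, and r² = 578.
Chord = 2√(r² − d²) = 2·√(529) = 46.

46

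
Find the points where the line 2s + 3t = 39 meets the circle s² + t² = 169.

Express t = (39 − 2s)/3 and substitute into the circle:
13s² − 156s = 0  ⟹  s² − 12s = 0
s = 12 or s = 0, giving (12, 5) and (0, 13).

(0, 13) and (12, 5)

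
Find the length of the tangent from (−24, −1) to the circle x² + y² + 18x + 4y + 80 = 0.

√221

With centre O = (−9, −2), |OP|² = 226 and r² = 5.
The tangent meets the radius at right angles, so tangent² = |PO|² − r² = 226 − 5 = 221.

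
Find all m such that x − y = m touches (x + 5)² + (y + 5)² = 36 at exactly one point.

m = ±6√2

For a tangent, require d(centre, line) = r = 6.
|1·(−5) − 1·(−5) − m| / √2 = 6
|m| = 6√2.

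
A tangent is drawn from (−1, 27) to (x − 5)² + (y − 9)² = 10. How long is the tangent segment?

5√14

Centre (5, 9), r² = 10. |PO|² = (−6)² + (18)² = 360.
By the tangent–radius right angle, tangent length = √(|PO|² − r²) = √350 = 5√14.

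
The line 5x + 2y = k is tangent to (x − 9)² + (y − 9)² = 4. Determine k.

For a tangent, require d(centre, line) = r = 2.
|5·9 + 2·9 − k| / √29 = 2
|k − (63)| = 2√29.

k = 63 ± 2√29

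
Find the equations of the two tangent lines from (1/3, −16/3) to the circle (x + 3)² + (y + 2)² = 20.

2x − y = 6 and x − 2y = 11

Let a tangent through (1/3, −16/3) have slope m. Its distance from (−3, −2) must equal 2√5:
[m·(−10/3) − (10/3)]² = 20(m² + 1)
2m² − 5m + 2 = 0, so m = 2 or m = 1/2.
Through (1/3, −16/3) these give 2x − y = 6 and x − 2y = 11.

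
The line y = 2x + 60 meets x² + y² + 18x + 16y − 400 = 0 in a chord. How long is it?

6√5

The distance from (−9, −8) to the line is 50/√5, and r² = 545.
Half the chord is √(r² − d²) = √(45), so the full chord is 6√5.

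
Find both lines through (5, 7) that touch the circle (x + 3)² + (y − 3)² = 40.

x + 3y = 26 and 3x − y = 8

A line y − (7) = m(x − (5)) is tangent when its distance from (−3, 3) is 2√10:
(−8m − (−4))² = 40(m² + 1)
3m² − 8m − 3 = 0, so m = −1/3 or m = 3.
With m = −1/3: x + 3y = 26. With m = 3: 3x − y = 8.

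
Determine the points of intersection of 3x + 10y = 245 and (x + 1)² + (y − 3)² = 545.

(−5, 26) and (15, 20)

Express y = (245 − 3x)/10 and substitute into the circle:
109x² − 1090x − 8175 = 0  ⟹  x² − 10x − 75 = 0
x = 15 or x = −5, giving (15, 20) and (−5, 26).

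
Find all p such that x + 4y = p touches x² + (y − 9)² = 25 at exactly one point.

p = 36 ± 5√17

Tangency holds when the distance from the centre (0, 9) to the line equals the radius 5:
|1·0 + 4·9 − p| / √17 = 5
|p − (36)| = 5√17.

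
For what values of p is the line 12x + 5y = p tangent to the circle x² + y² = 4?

p = −26 or p = 26

Tangency holds when the distance from the centre (0, 0) to the line equals the radius 2:
|12·0 + 5·0 − p| / √169 = 2
|p| = 2·13, so p = 26 or p = −26.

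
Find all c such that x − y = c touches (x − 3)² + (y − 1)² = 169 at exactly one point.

c = 2 ± 13√2

For a tangent, require d(centre, line) = r = 13.
|1·3 − 1·1 − c| / √2 = 13
|c − (2)| = 13√2.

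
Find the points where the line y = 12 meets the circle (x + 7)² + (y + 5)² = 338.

(−14, 12) and (0, 12)

Substitute y = 12:
x² + 14x = 0
x = 0 or x = −14, giving (0, 12) and (−14, 12).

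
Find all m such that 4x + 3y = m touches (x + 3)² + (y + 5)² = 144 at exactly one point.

Tangency holds when the distance from the centre (−3, −5) to the line equals the radius 12:
|4·(−3) + 3·(−5) − m| / √25 = 12
|m − (−27)| = 12·5, so m = 33 or m = −87.

m = −87 or m = 33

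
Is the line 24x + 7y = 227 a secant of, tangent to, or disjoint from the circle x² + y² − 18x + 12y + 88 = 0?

secant

d² = (24·9 + 7·(−6) − (227))²/625 = 2809/625; r² = 29.
Since d² < r², the line cuts the circle twice.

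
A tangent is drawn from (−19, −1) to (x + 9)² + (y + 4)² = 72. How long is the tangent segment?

With centre O = (−9, −4), |OP|² = 109 and r² = 72.
By the tangent–radius right angle, tangent length = √(|PO|² − r²) = √37.

√37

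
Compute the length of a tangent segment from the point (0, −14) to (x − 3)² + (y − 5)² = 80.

√290

With centre O = (3, 5), |OP|² = 370 and r² = 80.
The tangent meets the radius at right angles, so tangent² = |PO|² − r² = 370 − 80 = 290.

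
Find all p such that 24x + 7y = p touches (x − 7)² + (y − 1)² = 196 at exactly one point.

p = −175 or p = 525

Tangency holds when the distance from the centre (7, 1) to the line equals the radius 14:
|24·7 + 7·1 − p| / √625 = 14
|p − (175)| = 14·25, so p = 525 or p = −175.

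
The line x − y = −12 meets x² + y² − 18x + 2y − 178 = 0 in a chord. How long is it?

6√2

The distance from (9, −1) to the line is 22/√2, and r² = 260.
Chord = 2√(r² − d²) = 2·√(18) = 6√2.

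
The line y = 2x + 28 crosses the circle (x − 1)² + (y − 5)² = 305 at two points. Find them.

From the line, y = 2x + 28. Substituting:
5x² + 90x + 225 = 0  ⟹  x² + 18x + 45 = 0
x = −3 or x = −15, giving (−3, 22) and (−15, −2).

(−15, −2) and (−3, 22)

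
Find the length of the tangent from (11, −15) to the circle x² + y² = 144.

The centre is (0, 0) and r = 12. The square of the distance from P to the centre is 121 + 225 = 346.
The tangent meets the radius at right angles, so tangent² = |PO|² − r² = 346 − 144 = 202.

√202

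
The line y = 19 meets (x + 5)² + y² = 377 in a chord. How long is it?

8

Express y = 19 and substitute into the circle:
x² + 10x + 9 = 0
x = −1 or x = −9, giving (−1, 19) and (−9, 19).
Chord length = distance between (−1, 19) and (−9, 19) = √64 = 8.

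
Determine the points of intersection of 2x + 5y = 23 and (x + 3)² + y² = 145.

Express y = (23 − 2x)/5 and substitute into the circle:
29x² + 58x − 2871 = 0  ⟹  x² + 2x − 99 = 0
x = 9 or x = −11, giving (9, 1) and (−11, 9).

(−11, 9) and (9, 1)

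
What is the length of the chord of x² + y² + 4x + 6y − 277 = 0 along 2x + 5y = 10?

6√29

Centre (−2, −3), r² = 290. Perpendicular distance d from centre to line = |−29| / √29 = 29/√29.
Chord = 2√(r² − d²) = 2·√(261) = 6√29.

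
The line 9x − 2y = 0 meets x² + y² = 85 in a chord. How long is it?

2√85

Express y = (9x)/2 and substitute into the circle:
85x² − 340 = 0  ⟹  x² − 4 = 0
x = 2 or x = −2, giving (2, 9) and (−2, −9).
Chord length = distance between (2, 9) and (−2, −9) = √340 = 2√85.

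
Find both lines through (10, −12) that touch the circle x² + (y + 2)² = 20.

2x + y = 8 and x + 2y = −14

Let a tangent through (10, −12) have slope m. Its distance from (0, −2) must equal 2√5:
[m·(−10) − (10)]² = 20(m² + 1)
2m² + 5m + 2 = 0, so m = −2 or m = −1/2.
With m = −2: 2x + y = 8. With m = −1/2: x + 2y = −14.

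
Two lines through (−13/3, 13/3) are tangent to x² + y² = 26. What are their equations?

Let a tangent through (−13/3, 13/3) have slope m. Its distance from (0, 0) must equal √26:
[m·(13/3) − (−13/3)]² = 26(m² + 1)
5m² − 26m + 5 = 0, so m = 1/5 or m = 5.
Through (−13/3, 13/3) these give x − 5y = −26 and 5x − y = −26.

x − 5y = −26 and 5x − y = −26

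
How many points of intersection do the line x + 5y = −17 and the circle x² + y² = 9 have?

Substituting the line into the circle gives 26x² + 34x + 64 = 0.
Δ = 1156 − 6656 = −5500.
No real roots: the line does not meet the circle.

0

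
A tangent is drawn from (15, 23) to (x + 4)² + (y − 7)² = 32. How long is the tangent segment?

3√65

Centre (−4, 7), r² = 32. |PO|² = (19)² + (16)² = 617.
By the tangent–radius right angle, tangent length = √(|PO|² − r²) = √585 = 3√65.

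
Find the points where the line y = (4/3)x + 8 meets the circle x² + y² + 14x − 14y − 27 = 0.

From the line, y = (24 + 4x)/3. Substituting:
25x² + 150x − 675 = 0  ⟹  x² + 6x − 27 = 0
x = 3 or x = −9, giving (3, 12) and (−9, −4).

(−9, −4) and (3, 12)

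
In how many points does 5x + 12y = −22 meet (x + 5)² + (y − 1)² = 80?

Substituting the line into the circle gives 169x² + 1780x − 6764 = 0.
Discriminant = (1780)² − 4·169·(−6764) = 7740864 > 0.
Two real roots: the line is a secant.

2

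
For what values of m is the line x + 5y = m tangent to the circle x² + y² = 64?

For a tangent, require d(centre, line) = r = 8.
|1·0 + 5·0 − m| / √26 = 8
|m| = 8√26.

m = ±8√26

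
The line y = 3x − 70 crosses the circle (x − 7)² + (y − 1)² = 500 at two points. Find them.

(17, −19) and (27, 11)

Substitute y = 3x − 70:
10x² − 440x + 4590 = 0  ⟹  x² − 44x + 459 = 0
x = 27 or x = 17, giving (27, 11) and (17, −19).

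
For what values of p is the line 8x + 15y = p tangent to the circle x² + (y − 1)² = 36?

The line touches the circle iff its distance from (0, 1) is 6:
|8·0 + 15·1 − p| / √289 = 6
|p − (15)| = 6·17, so p = 117 or p = −87.

p = −87 or p = 117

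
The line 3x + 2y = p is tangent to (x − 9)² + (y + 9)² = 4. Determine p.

p = 9 ± 2√13

For a tangent, require d(centre, line) = r = 2.
|3·9 + 2·(−9) − p| / √13 = 2
|p − (9)| = 2√13.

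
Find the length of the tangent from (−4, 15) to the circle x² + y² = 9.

The centre is (0, 0) and r = 3. The square of the distance from P to the centre is 16 + 225 = 241.
By the tangent–radius right angle, tangent length = √(|PO|² − r²) = √232 = 2√58.

2√58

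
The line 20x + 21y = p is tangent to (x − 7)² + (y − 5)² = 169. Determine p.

p = −132 or p = 622

The line touches the circle iff its distance from (7, 5) is 13:
|20·7 + 21·5 − p| / √841 = 13
|p − (245)| = 13·29, so p = 622 or p = −132.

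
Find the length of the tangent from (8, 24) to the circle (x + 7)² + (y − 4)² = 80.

With centre O = (−7, 4), |OP|² = 625 and r² = 80.
By the tangent–radius right angle, tangent length = √(|PO|² − r²) = √545.

√545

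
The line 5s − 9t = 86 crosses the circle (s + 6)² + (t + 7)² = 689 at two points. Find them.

Express t = (−86 + 5s)/9 and substitute into the circle:
106s² + 742s − 52364 = 0  ⟹  s² + 7s − 494 = 0
s = 19 or s = −26, giving (19, 1) and (−26, −24).

(−26, −24) and (19, 1)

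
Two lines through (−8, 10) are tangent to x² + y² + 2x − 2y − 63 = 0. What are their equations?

x + 8y = 72 and 8x − y = −74

A line y − (10) = m(x − (−8)) is tangent when its distance from (−1, 1) is √65:
(7m − (−9))² = 65(m² + 1)
8m² − 63m − 8 = 0, so m = −1/8 or m = 8.
Through (−8, 10) these give x + 8y = 72 and 8x − y = −74.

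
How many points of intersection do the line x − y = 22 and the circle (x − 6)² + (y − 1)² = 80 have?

0

Substituting the line into the circle gives 2x² − 58x + 485 = 0.
Δ = 3364 − 3880 = −516.
No real roots: the line does not meet the circle.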